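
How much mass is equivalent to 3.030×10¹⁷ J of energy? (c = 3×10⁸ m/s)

From E = mc², we get m = E/c²
c² = (3×10⁸)² = 9×10¹⁶ m²/s²
m = 3.030×10¹⁷ / 9×10¹⁶ = 3.367 kg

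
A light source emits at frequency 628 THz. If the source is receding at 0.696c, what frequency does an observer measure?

β = v/c = 0.696
(1-β)/(1+β) = 0.304/1.696 = 0.17925
Doppler factor = √(0.17925) = 0.4234
f_obs = 628 × 0.4234 = 265.9 THz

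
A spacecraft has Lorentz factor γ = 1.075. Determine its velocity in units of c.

From γ = 1/√(1 - v²/c²):
1/γ² = 1/1.075² = 0.8653
v²/c² = 1 - 0.8653 = 0.1347
v/c = √(0.1347) = 0.3670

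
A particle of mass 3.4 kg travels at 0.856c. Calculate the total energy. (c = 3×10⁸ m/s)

γ = 1/√(1 - 0.856²) = 1.9343
mc² = 3.4 × (3×10⁸)² = 3.060×10¹⁷ J
E = γmc² = 1.9343 × 3.060×10¹⁷ = 5.919×10¹⁷ J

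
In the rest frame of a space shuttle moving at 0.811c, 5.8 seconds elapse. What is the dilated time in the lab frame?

Proper time Δt₀ = 5.8 seconds
γ = 1/√(1 - 0.811²) = 1.7093
Δt = γΔt₀ = 1.7093 × 5.8 = 9.914 seconds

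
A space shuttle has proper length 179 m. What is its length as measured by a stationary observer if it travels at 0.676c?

Proper length L₀ = 179 m
γ = 1/√(1 - 0.676²) = 1.357
L = L₀/γ = 179/1.357 = 131.9 m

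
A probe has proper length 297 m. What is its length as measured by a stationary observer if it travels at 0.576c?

Proper length L₀ = 297 m
γ = 1/√(1 - 0.576²) = 1.223
L = L₀/γ = 297/1.223 = 242.8 m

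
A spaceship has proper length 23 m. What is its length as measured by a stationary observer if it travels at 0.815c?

Proper length L₀ = 23 m
γ = 1/√(1 - 0.815²) = 1.726
L = L₀/γ = 23/1.726 = 13.33 m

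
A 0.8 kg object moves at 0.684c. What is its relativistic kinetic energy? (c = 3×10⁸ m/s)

γ = 1/√(1 - 0.684²) = 1.3708
γ - 1 = 0.3708
KE = (γ-1)mc² = 0.3708 × 0.8 × (3×10⁸)² = 2.670×10¹⁶ J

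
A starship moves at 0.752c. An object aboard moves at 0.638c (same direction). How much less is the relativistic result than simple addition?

Classical: u' + v = 0.638 + 0.752 = 1.39c
Relativistic: u = (0.638 + 0.752)/(1 + 0.479776) = 1.39/1.479776 = 0.9393c
Difference: 1.39 - 0.9393 = 0.4507c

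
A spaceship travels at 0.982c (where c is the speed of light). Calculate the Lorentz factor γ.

v/c = 0.982, so (v/c)² = 0.964324
1 - (v/c)² = 0.035676
γ = 1/√(0.035676) = 5.294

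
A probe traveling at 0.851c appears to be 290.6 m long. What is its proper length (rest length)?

Contracted length L = 290.6 m
γ = 1/√(1 - 0.851²) = 1.904
L₀ = γL = 1.904 × 290.6 = 553.3 m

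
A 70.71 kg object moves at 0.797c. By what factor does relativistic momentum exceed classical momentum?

p_rel = γmv, p_class = mv
Ratio = γ = 1/√(1 - 0.797²) = 1.656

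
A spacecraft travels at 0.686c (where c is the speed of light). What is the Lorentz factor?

v/c = 0.686, so (v/c)² = 0.470596
1 - (v/c)² = 0.529404
γ = 1/√(0.529404) = 1.374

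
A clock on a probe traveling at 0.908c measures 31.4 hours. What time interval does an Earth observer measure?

Proper time Δt₀ = 31.4 hours
γ = 1/√(1 - 0.908²) = 2.387
Δt = γΔt₀ = 2.387 × 31.4 = 74.95 hours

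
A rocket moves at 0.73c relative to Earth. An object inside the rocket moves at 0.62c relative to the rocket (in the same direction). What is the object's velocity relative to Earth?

u = (u' + v)/(1 + u'v/c²)
Numerator: 0.62 + 0.73 = 1.35
Denominator: 1 + 0.4526 = 1.4526
u = 1.35/1.4526 = 0.9294c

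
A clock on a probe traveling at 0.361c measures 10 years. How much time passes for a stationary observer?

Proper time Δt₀ = 10 years
γ = 1/√(1 - 0.361²) = 1.072
Δt = γΔt₀ = 1.072 × 10 = 10.72 years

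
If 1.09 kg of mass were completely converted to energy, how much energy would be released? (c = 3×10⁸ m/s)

Using E = mc²:
c² = (3×10⁸)² = 9×10¹⁶ m²/s²
E = 1.09 × 9×10¹⁶ = 9.810×10¹⁶ J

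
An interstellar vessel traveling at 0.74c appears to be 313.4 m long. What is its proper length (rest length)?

Contracted length L = 313.4 m
γ = 1/√(1 - 0.74²) = 1.48675
L₀ = γL = 1.48675 × 313.4 = 465.9 m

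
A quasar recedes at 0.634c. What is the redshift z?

β = 0.634
(1+β)/(1-β) = 1.634/0.366 = 4.464
√(4.464) = 2.113
z = 2.113 - 1 = 1.113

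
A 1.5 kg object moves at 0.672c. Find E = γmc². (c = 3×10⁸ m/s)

γ = 1/√(1 - 0.672²) = 1.350
mc² = 1.5 × (3×10⁸)² = 1.350×10¹⁷ J
E = γmc² = 1.350 × 1.350×10¹⁷ = 1.823×10¹⁷ J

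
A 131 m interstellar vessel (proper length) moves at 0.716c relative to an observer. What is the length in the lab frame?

Proper length L₀ = 131 m
γ = 1/√(1 - 0.716²) = 1.4325
L = L₀/γ = 131/1.4325 = 91.45 m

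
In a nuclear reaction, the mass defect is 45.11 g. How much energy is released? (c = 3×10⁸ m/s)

Convert mass defect: Δm = 45.11 g = 0.04511 kg
E = Δm·c² = 0.04511 × (3×10⁸)²
= 0.04511 × 9×10¹⁶ = 4.060×10¹⁵ J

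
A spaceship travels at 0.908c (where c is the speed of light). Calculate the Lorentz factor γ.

v/c = 0.908, so (v/c)² = 0.824464
1 - (v/c)² = 0.175536
γ = 1/√(0.175536) = 2.387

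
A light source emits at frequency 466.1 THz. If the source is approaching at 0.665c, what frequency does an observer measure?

β = v/c = 0.665
(1+β)/(1-β) = 1.665/0.335 = 4.970
Doppler factor = √(4.970) = 2.229
f_obs = 466.1 × 2.229 = 1039 THz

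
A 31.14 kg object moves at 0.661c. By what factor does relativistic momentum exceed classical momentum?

p_rel = γmv, p_class = mv
Ratio = γ = 1/√(1 - 0.661²) = 1.333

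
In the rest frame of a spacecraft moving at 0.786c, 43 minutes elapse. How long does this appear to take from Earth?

Proper time Δt₀ = 43 minutes
γ = 1/√(1 - 0.786²) = 1.6175
Δt = γΔt₀ = 1.6175 × 43 = 69.55 minutes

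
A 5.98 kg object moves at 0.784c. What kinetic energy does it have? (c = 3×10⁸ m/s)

γ = 1/√(1 - 0.784²) = 1.6109
γ - 1 = 0.6109
KE = (γ-1)mc² = 0.6109 × 5.98 × (3×10⁸)² = 3.288×10¹⁷ J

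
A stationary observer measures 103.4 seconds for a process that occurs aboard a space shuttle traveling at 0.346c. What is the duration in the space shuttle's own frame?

Dilated time Δt = 103.4 seconds
γ = 1/√(1 - 0.346²) = 1.06583
Δt₀ = Δt/γ = 103.4/1.06583 = 97.01 seconds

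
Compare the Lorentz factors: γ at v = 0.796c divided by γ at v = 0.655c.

γ₁ = 1/√(1 - 0.796²) = 1.6521
γ₂ = 1/√(1 - 0.655²) = 1.3234
γ₁/γ₂ = 1.6521/1.3234 = 1.248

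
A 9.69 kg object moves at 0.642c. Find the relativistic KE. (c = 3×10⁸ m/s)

γ = 1/√(1 - 0.642²) = 1.3043
γ - 1 = 0.3043
KE = (γ-1)mc² = 0.3043 × 9.69 × (3×10⁸)² = 2.654×10¹⁷ J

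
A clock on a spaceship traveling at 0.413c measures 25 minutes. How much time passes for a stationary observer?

Proper time Δt₀ = 25 minutes
γ = 1/√(1 - 0.413²) = 1.098
Δt = γΔt₀ = 1.098 × 25 = 27.45 minutes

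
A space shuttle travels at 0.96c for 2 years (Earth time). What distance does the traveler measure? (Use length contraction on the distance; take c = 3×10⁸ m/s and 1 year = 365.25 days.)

Earth distance: d = v × t = 0.96c × 2 yr = 1.8177×10¹⁶ m
γ = 3.5714
d' = d/γ = 1.8177×10¹⁶/3.5714 = 5.090×10¹⁵ m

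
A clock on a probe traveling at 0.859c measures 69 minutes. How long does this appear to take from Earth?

Proper time Δt₀ = 69 minutes
γ = 1/√(1 - 0.859²) = 1.953
Δt = γΔt₀ = 1.953 × 69 = 134.8 minutes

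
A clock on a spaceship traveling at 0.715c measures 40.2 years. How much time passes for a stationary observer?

Proper time Δt₀ = 40.2 years
γ = 1/√(1 - 0.715²) = 1.4304
Δt = γΔt₀ = 1.4304 × 40.2 = 57.50 years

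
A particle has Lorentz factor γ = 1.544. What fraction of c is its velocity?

From γ = 1/√(1 - v²/c²):
1/γ² = 1/1.544² = 0.4195
v²/c² = 1 - 0.4195 = 0.5805
v/c = √(0.5805) = 0.7619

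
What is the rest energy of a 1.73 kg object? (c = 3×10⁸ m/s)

c² = (3×10⁸)² = 9.000×10¹⁶ m²/s²
E₀ = mc² = 1.73 × 9.000×10¹⁶ = 1.557×10¹⁷ J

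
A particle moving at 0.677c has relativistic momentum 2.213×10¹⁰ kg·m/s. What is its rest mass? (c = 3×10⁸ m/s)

γ = 1/√(1 - 0.677²) = 1.35873
v = 0.677 × 3×10⁸ = 2.031×10⁸ m/s
m = p/(γv) = 2.213×10¹⁰/(1.35873 × 2.031×10⁸) = 80.19 kg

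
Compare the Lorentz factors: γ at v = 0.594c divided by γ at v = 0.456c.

γ₁ = 1/√(1 - 0.594²) = 1.243
γ₂ = 1/√(1 - 0.456²) = 1.124
γ₁/γ₂ = 1.243/1.124 = 1.106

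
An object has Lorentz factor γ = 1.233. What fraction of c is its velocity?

From γ = 1/√(1 - v²/c²):
1/γ² = 1/1.233² = 0.6578
v²/c² = 1 - 0.6578 = 0.3422
v/c = √(0.3422) = 0.5850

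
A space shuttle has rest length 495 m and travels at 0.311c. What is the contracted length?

Proper length L₀ = 495 m
γ = 1/√(1 - 0.311²) = 1.052
L = L₀/γ = 495/1.052 = 470.5 m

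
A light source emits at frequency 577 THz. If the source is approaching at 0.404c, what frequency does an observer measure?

β = v/c = 0.404
(1+β)/(1-β) = 1.404/0.596 = 2.3557
Doppler factor = √(2.3557) = 1.5348
f_obs = 577 × 1.5348 = 885.6 THz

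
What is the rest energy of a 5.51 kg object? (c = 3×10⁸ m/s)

c² = (3×10⁸)² = 9.000×10¹⁶ m²/s²
E₀ = mc² = 5.51 × 9.000×10¹⁶ = 4.959×10¹⁷ J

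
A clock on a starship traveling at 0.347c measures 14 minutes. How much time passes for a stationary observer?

Proper time Δt₀ = 14 minutes
γ = 1/√(1 - 0.347²) = 1.0663
Δt = γΔt₀ = 1.0663 × 14 = 14.93 minutes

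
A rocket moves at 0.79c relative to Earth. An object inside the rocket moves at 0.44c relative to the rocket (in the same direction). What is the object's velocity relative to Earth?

u = (u' + v)/(1 + u'v/c²)
Numerator: 0.44 + 0.79 = 1.23
Denominator: 1 + 0.3476 = 1.3476
u = 1.23/1.3476 = 0.9127c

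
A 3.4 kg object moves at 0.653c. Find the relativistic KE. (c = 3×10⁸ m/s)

γ = 1/√(1 - 0.653²) = 1.3204
γ - 1 = 0.3204
KE = (γ-1)mc² = 0.3204 × 3.4 × (3×10⁸)² = 9.804×10¹⁶ J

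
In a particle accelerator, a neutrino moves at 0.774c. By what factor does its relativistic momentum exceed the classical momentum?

p_rel = γmv, p_class = mv
Ratio = γ = 1/√(1 - 0.774²)
= 1/√(0.400924) = 1.579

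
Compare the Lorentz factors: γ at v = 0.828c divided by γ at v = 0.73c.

γ₁ = 1/√(1 - 0.828²) = 1.783
γ₂ = 1/√(1 - 0.73²) = 1.463
γ₁/γ₂ = 1.783/1.463 = 1.219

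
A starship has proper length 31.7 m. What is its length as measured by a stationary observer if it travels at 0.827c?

Proper length L₀ = 31.7 m
γ = 1/√(1 - 0.827²) = 1.779
L = L₀/γ = 31.7/1.779 = 17.82 m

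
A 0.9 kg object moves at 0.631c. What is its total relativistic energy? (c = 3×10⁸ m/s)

γ = 1/√(1 - 0.631²) = 1.289
mc² = 0.9 × (3×10⁸)² = 8.100×10¹⁶ J
E = γmc² = 1.289 × 8.100×10¹⁶ = 1.044×10¹⁷ J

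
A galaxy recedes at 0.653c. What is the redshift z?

β = 0.653
(1+β)/(1-β) = 1.653/0.347 = 4.764
√(4.764) = 2.183
z = 2.183 - 1 = 1.183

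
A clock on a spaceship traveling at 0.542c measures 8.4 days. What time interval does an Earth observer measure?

Proper time Δt₀ = 8.4 days
γ = 1/√(1 - 0.542²) = 1.1899
Δt = γΔt₀ = 1.1899 × 8.4 = 9.995 days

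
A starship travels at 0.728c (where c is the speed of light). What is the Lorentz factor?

v/c = 0.728, so (v/c)² = 0.529984
1 - (v/c)² = 0.470016
γ = 1/√(0.470016) = 1.459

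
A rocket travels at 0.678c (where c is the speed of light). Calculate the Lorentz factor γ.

v/c = 0.678, so (v/c)² = 0.459684
1 - (v/c)² = 0.540316
γ = 1/√(0.540316) = 1.360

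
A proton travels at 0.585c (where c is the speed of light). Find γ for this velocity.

v/c = 0.585, so (v/c)² = 0.342225
1 - (v/c)² = 0.657775
γ = 1/√(0.657775) = 1.233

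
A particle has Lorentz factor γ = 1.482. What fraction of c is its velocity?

From γ = 1/√(1 - v²/c²):
1/γ² = 1/1.482² = 0.4553
v²/c² = 1 - 0.4553 = 0.5447
v/c = √(0.5447) = 0.7380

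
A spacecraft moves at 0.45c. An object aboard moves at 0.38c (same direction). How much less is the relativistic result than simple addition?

Classical: u' + v = 0.38 + 0.45 = 0.83c
Relativistic: u = (0.38 + 0.45)/(1 + 0.171) = 0.83/1.171 = 0.7088c
Difference: 0.83 - 0.7088 = 0.1212c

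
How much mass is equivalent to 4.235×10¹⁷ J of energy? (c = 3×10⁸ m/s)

From E = mc², we get m = E/c²
c² = (3×10⁸)² = 9×10¹⁶ m²/s²
m = 4.235×10¹⁷ / 9×10¹⁶ = 4.706 kg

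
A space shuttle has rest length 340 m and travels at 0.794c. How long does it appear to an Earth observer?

Proper length L₀ = 340 m
γ = 1/√(1 - 0.794²) = 1.645
L = L₀/γ = 340/1.645 = 206.7 m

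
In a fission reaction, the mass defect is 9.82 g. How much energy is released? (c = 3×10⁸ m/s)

Convert mass defect: Δm = 9.82 g = 0.00982 kg
E = Δm·c² = 0.00982 × (3×10⁸)²
= 0.00982 × 9×10¹⁶ = 8.838×10¹⁴ J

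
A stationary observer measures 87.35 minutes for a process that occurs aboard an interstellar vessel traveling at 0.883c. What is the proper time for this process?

Dilated time Δt = 87.35 minutes
γ = 1/√(1 - 0.883²) = 2.1305
Δt₀ = Δt/γ = 87.35/2.1305 = 41.00 minutes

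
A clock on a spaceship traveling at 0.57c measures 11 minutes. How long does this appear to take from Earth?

Proper time Δt₀ = 11 minutes
γ = 1/√(1 - 0.57²) = 1.217
Δt = γΔt₀ = 1.217 × 11 = 13.39 minutes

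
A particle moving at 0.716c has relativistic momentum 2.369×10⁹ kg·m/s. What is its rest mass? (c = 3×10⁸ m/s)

γ = 1/√(1 - 0.716²) = 1.4325
v = 0.716 × 3×10⁸ = 2.148×10⁸ m/s
m = p/(γv) = 2.369×10⁹/(1.4325 × 2.148×10⁸) = 7.699 kg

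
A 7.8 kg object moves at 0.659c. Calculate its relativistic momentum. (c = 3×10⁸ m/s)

γ = 1/√(1 - 0.659²) = 1.3295
v = 0.659 × 3×10⁸ = 1.977×10⁸ m/s
p = γmv = 1.3295 × 7.8 × 1.977×10⁸ = 2.050×10⁹ kg·m/s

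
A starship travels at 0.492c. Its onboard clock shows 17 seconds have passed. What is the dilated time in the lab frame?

Proper time Δt₀ = 17 seconds
γ = 1/√(1 - 0.492²) = 1.149
Δt = γΔt₀ = 1.149 × 17 = 19.53 seconds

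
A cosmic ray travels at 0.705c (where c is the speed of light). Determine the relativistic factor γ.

v/c = 0.705, so (v/c)² = 0.497025
1 - (v/c)² = 0.502975
γ = 1/√(0.502975) = 1.410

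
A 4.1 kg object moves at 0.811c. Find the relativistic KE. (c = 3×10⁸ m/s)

γ = 1/√(1 - 0.811²) = 1.7093
γ - 1 = 0.7093
KE = (γ-1)mc² = 0.7093 × 4.1 × (3×10⁸)² = 2.617×10¹⁷ J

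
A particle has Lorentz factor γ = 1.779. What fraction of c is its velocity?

From γ = 1/√(1 - v²/c²):
1/γ² = 1/1.779² = 0.31597
v²/c² = 1 - 0.31597 = 0.68403
v/c = √(0.68403) = 0.8271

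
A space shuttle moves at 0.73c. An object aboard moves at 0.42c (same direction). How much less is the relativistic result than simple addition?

Classical: u' + v = 0.42 + 0.73 = 1.15c
Relativistic: u = (0.42 + 0.73)/(1 + 0.3066) = 1.15/1.3066 = 0.8801c
Difference: 1.15 - 0.8801 = 0.2699c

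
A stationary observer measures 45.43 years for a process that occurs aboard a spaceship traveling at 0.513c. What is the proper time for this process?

Dilated time Δt = 45.43 years
γ = 1/√(1 - 0.513²) = 1.165
Δt₀ = Δt/γ = 45.43/1.165 = 39.00 years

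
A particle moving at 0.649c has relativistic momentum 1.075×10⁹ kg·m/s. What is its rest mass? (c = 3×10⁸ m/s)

γ = 1/√(1 - 0.649²) = 1.3144
v = 0.649 × 3×10⁸ = 1.947×10⁸ m/s
m = p/(γv) = 1.075×10⁹/(1.3144 × 1.947×10⁸) = 4.201 kg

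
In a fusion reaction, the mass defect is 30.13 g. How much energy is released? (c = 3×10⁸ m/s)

Convert mass defect: Δm = 30.13 g = 0.03013 kg
E = Δm·c² = 0.03013 × (3×10⁸)²
= 0.03013 × 9×10¹⁶ = 2.712×10¹⁵ J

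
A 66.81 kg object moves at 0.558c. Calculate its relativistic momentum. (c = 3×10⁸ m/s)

γ = 1/√(1 - 0.558²) = 1.205
v = 0.558 × 3×10⁸ = 1.674×10⁸ m/s
p = γmv = 1.205 × 66.81 × 1.674×10⁸ = 1.348×10¹⁰ kg·m/s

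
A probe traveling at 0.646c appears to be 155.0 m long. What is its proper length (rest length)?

Contracted length L = 155.0 m
γ = 1/√(1 - 0.646²) = 1.310
L₀ = γL = 1.310 × 155.0 = 203.1 m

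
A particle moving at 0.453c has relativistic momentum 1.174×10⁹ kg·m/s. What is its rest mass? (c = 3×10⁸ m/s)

γ = 1/√(1 - 0.453²) = 1.1217
v = 0.453 × 3×10⁸ = 1.359×10⁸ m/s
m = p/(γv) = 1.174×10⁹/(1.1217 × 1.359×10⁸) = 7.701 kg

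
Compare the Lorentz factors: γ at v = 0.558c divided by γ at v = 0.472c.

γ₁ = 1/√(1 - 0.558²) = 1.2051
γ₂ = 1/√(1 - 0.472²) = 1.1343
γ₁/γ₂ = 1.2051/1.1343 = 1.062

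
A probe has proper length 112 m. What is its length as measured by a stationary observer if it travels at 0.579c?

Proper length L₀ = 112 m
γ = 1/√(1 - 0.579²) = 1.2265
L = L₀/γ = 112/1.2265 = 91.32 m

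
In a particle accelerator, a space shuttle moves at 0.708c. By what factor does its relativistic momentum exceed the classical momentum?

p_rel = γmv, p_class = mv
Ratio = γ = 1/√(1 - 0.708²)
= 1/√(0.498736) = 1.416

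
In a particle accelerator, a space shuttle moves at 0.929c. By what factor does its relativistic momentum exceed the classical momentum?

p_rel = γmv, p_class = mv
Ratio = γ = 1/√(1 - 0.929²)
= 1/√(0.136959) = 2.702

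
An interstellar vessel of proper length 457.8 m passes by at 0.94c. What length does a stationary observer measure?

Proper length L₀ = 457.8 m
γ = 1/√(1 - 0.94²) = 2.931
L = L₀/γ = 457.8/2.931 = 156.2 m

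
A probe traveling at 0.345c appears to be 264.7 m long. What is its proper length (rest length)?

Contracted length L = 264.7 m
γ = 1/√(1 - 0.345²) = 1.0654
L₀ = γL = 1.0654 × 264.7 = 282.0 m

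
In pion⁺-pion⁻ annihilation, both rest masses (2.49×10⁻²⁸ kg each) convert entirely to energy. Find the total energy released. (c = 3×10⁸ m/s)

Both particles have the same rest mass, so total mass = 2m
E = 2m·c² = 2 × 2.49×10⁻²⁸ × (3×10⁸)²
= 2 × 2.49×10⁻²⁸ × 9×10¹⁶
= 4.482×10⁻¹¹ J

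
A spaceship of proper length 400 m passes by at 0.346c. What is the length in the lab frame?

Proper length L₀ = 400 m
γ = 1/√(1 - 0.346²) = 1.0658
L = L₀/γ = 400/1.0658 = 375.3 m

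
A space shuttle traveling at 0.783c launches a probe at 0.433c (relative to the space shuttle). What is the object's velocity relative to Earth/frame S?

u = (u' + v)/(1 + u'v/c²)
Numerator: 0.433 + 0.783 = 1.216
Denominator: 1 + 0.339039 = 1.339039
u = 1.216/1.339039 = 0.9081c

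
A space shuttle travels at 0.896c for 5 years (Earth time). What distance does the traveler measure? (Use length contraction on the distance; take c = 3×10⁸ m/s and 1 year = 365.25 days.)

Earth distance: d = v × t = 0.896c × 5 yr = 4.241×10¹⁶ m
γ = 2.252
d' = d/γ = 4.241×10¹⁶/2.252 = 1.883×10¹⁶ m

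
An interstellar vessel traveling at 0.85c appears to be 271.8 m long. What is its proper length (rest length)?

Contracted length L = 271.8 m
γ = 1/√(1 - 0.85²) = 1.8983
L₀ = γL = 1.8983 × 271.8 = 516.0 m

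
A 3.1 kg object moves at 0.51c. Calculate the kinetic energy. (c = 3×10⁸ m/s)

γ = 1/√(1 - 0.51²) = 1.16255
γ - 1 = 0.16255
KE = (γ-1)mc² = 0.16255 × 3.1 × (3×10⁸)² = 4.535×10¹⁶ J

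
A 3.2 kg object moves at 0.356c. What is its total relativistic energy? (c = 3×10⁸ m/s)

γ = 1/√(1 - 0.356²) = 1.070
mc² = 3.2 × (3×10⁸)² = 2.880×10¹⁷ J
E = γmc² = 1.070 × 2.880×10¹⁷ = 3.082×10¹⁷ J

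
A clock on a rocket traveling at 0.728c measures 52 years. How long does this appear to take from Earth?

Proper time Δt₀ = 52 years
γ = 1/√(1 - 0.728²) = 1.4586
Δt = γΔt₀ = 1.4586 × 52 = 75.85 years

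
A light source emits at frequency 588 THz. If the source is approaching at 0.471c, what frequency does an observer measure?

β = v/c = 0.471
(1+β)/(1-β) = 1.471/0.529 = 2.7807
Doppler factor = √(2.7807) = 1.6675
f_obs = 588 × 1.6675 = 980.5 THz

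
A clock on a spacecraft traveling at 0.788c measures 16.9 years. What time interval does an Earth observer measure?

Proper time Δt₀ = 16.9 years
γ = 1/√(1 - 0.788²) = 1.624
Δt = γΔt₀ = 1.624 × 16.9 = 27.45 years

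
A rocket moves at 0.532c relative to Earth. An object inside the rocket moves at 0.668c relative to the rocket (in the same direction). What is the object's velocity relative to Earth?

u = (u' + v)/(1 + u'v/c²)
Numerator: 0.668 + 0.532 = 1.2
Denominator: 1 + 0.355376 = 1.355376
u = 1.2/1.355376 = 0.8854c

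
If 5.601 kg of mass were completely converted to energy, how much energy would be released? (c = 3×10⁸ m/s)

Using E = mc²:
c² = (3×10⁸)² = 9×10¹⁶ m²/s²
E = 5.601 × 9×10¹⁶ = 5.041×10¹⁷ J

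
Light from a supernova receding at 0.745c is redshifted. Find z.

β = 0.745
(1+β)/(1-β) = 1.745/0.255 = 6.843
√(6.843) = 2.616
z = 2.616 - 1 = 1.616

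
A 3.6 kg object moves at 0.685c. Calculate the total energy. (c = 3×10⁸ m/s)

γ = 1/√(1 - 0.685²) = 1.3726
mc² = 3.6 × (3×10⁸)² = 3.240×10¹⁷ J
E = γmc² = 1.3726 × 3.240×10¹⁷ = 4.447×10¹⁷ J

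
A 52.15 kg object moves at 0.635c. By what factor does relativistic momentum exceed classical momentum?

p_rel = γmv, p_class = mv
Ratio = γ = 1/√(1 - 0.635²) = 1.294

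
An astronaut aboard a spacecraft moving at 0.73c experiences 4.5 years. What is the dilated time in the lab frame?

Proper time Δt₀ = 4.5 years
γ = 1/√(1 - 0.73²) = 1.463
Δt = γΔt₀ = 1.463 × 4.5 = 6.584 years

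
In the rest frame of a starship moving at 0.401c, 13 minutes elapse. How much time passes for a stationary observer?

Proper time Δt₀ = 13 minutes
γ = 1/√(1 - 0.401²) = 1.0916
Δt = γΔt₀ = 1.0916 × 13 = 14.19 minutes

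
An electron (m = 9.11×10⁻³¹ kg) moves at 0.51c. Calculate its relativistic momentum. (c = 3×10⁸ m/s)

γ = 1/√(1 - 0.51²) = 1.1626
v = 0.51 × 3×10⁸ = 1.530×10⁸ m/s
p = γmv = 1.1626 × 9.11×10⁻³¹ × 1.530×10⁸ = 1.620×10⁻²² kg·m/s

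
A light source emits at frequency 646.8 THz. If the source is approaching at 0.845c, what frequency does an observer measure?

β = v/c = 0.845
(1+β)/(1-β) = 1.845/0.155 = 11.903
Doppler factor = √(11.903) = 3.4501
f_obs = 646.8 × 3.4501 = 2232 THz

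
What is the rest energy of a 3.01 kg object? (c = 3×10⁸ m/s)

c² = (3×10⁸)² = 9.000×10¹⁶ m²/s²
E₀ = mc² = 3.01 × 9.000×10¹⁶ = 2.709×10¹⁷ J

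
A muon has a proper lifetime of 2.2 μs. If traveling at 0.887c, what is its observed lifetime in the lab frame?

Proper lifetime τ₀ = 2.2 μs
γ = 1/√(1 - 0.887²) = 2.1656
τ = γτ₀ = 2.1656 × 2.2 μs = 4.764 μs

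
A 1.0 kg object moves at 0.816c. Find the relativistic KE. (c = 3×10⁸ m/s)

γ = 1/√(1 - 0.816²) = 1.72995
γ - 1 = 0.72995
KE = (γ-1)mc² = 0.72995 × 1.0 × (3×10⁸)² = 6.570×10¹⁶ J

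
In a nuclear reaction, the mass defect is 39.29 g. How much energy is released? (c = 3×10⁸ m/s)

Convert mass defect: Δm = 39.29 g = 0.03929 kg
E = Δm·c² = 0.03929 × (3×10⁸)²
= 0.03929 × 9×10¹⁶ = 3.536×10¹⁵ J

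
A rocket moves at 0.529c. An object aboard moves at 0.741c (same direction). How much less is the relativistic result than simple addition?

Classical: u' + v = 0.741 + 0.529 = 1.27c
Relativistic: u = (0.741 + 0.529)/(1 + 0.391989) = 1.27/1.391989 = 0.9124c
Difference: 1.27 - 0.9124 = 0.3576c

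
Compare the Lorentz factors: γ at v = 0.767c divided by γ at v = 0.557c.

γ₁ = 1/√(1 - 0.767²) = 1.558
γ₂ = 1/√(1 - 0.557²) = 1.204
γ₁/γ₂ = 1.558/1.204 = 1.294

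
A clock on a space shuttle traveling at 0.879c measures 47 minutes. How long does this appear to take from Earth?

Proper time Δt₀ = 47 minutes
γ = 1/√(1 - 0.879²) = 2.0972
Δt = γΔt₀ = 2.0972 × 47 = 98.57 minutes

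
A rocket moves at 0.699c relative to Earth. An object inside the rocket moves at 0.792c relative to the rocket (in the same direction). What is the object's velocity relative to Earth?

u = (u' + v)/(1 + u'v/c²)
Numerator: 0.792 + 0.699 = 1.491
Denominator: 1 + 0.553608 = 1.553608
u = 1.491/1.553608 = 0.9597c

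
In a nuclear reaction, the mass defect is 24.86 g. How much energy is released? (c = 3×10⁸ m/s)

Convert mass defect: Δm = 24.86 g = 0.02486 kg
E = Δm·c² = 0.02486 × (3×10⁸)²
= 0.02486 × 9×10¹⁶ = 2.237×10¹⁵ J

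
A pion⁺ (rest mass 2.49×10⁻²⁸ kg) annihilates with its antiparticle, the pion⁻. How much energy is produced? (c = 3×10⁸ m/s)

Both particles have the same rest mass, so total mass = 2m
E = 2m·c² = 2 × 2.49×10⁻²⁸ × (3×10⁸)²
= 2 × 2.49×10⁻²⁸ × 9×10¹⁶
= 4.482×10⁻¹¹ J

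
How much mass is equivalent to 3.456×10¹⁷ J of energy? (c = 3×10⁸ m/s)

From E = mc², we get m = E/c²
c² = (3×10⁸)² = 9×10¹⁶ m²/s²
m = 3.456×10¹⁷ / 9×10¹⁶ = 3.840 kg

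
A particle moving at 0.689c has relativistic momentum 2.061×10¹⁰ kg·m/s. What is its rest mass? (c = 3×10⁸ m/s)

γ = 1/√(1 - 0.689²) = 1.37976
v = 0.689 × 3×10⁸ = 2.067×10⁸ m/s
m = p/(γv) = 2.061×10¹⁰/(1.37976 × 2.067×10⁸) = 72.27 kg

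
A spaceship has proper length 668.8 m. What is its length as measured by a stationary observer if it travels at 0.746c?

Proper length L₀ = 668.8 m
γ = 1/√(1 - 0.746²) = 1.5016
L = L₀/γ = 668.8/1.5016 = 445.4 m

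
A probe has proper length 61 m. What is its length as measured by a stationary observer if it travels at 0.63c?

Proper length L₀ = 61 m
γ = 1/√(1 - 0.63²) = 1.2877
L = L₀/γ = 61/1.2877 = 47.37 m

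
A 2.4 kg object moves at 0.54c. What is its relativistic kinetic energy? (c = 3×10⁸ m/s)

γ = 1/√(1 - 0.54²) = 1.1881
γ - 1 = 0.1881
KE = (γ-1)mc² = 0.1881 × 2.4 × (3×10⁸)² = 4.063×10¹⁶ J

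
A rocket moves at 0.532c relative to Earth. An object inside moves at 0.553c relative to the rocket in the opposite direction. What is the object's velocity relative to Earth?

Object's velocity in rocket frame is u' = -0.553c
u = (u' + v)/(1 + u'v/c²) = (v - 0.553)/(1 - 0.553·v/c²)
Numerator: 0.532 - 0.553 = -0.021
Denominator: 1 - 0.294196 = 0.705804
u = -0.021/0.705804 = -0.02975c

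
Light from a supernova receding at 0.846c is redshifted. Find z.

β = 0.846
(1+β)/(1-β) = 1.846/0.154 = 11.987
√(11.987) = 3.462
z = 3.462 - 1 = 2.462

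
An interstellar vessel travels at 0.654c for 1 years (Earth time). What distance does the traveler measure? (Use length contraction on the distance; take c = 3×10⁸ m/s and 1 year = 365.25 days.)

Earth distance: d = v × t = 0.654c × 1 yr = 6.192×10¹⁵ m
γ = 1.322
d' = d/γ = 6.192×10¹⁵/1.322 = 4.684×10¹⁵ m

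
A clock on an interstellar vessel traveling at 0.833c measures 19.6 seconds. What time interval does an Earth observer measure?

Proper time Δt₀ = 19.6 seconds
γ = 1/√(1 - 0.833²) = 1.8074
Δt = γΔt₀ = 1.8074 × 19.6 = 35.43 seconds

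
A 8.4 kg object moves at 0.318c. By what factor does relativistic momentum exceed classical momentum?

p_rel = γmv, p_class = mv
Ratio = γ = 1/√(1 - 0.318²) = 1.055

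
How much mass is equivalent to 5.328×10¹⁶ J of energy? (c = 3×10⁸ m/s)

From E = mc², we get m = E/c²
c² = (3×10⁸)² = 9×10¹⁶ m²/s²
m = 5.328×10¹⁶ / 9×10¹⁶ = 0.5920 kg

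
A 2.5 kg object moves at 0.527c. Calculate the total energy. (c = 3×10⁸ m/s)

γ = 1/√(1 - 0.527²) = 1.17666
mc² = 2.5 × (3×10⁸)² = 2.250×10¹⁷ J
E = γmc² = 1.17666 × 2.250×10¹⁷ = 2.647×10¹⁷ J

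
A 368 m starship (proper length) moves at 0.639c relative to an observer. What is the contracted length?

Proper length L₀ = 368 m
γ = 1/√(1 - 0.639²) = 1.300
L = L₀/γ = 368/1.300 = 283.1 m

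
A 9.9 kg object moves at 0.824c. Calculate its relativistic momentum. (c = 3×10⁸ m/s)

γ = 1/√(1 - 0.824²) = 1.765
v = 0.824 × 3×10⁸ = 2.472×10⁸ m/s
p = γmv = 1.765 × 9.9 × 2.472×10⁸ = 4.319×10⁹ kg·m/s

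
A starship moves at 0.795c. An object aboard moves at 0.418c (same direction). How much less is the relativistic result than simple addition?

Classical: u' + v = 0.418 + 0.795 = 1.213c
Relativistic: u = (0.418 + 0.795)/(1 + 0.33231) = 1.213/1.33231 = 0.9104c
Difference: 1.213 - 0.9104 = 0.3026c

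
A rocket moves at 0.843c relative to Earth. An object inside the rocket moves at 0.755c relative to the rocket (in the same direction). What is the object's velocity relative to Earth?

u = (u' + v)/(1 + u'v/c²)
Numerator: 0.755 + 0.843 = 1.598
Denominator: 1 + 0.636465 = 1.636465
u = 1.598/1.636465 = 0.9765c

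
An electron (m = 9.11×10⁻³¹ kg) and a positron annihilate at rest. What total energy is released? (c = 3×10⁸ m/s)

Both particles have the same rest mass, so total mass = 2m
E = 2m·c² = 2 × 9.11×10⁻³¹ × (3×10⁸)²
= 2 × 9.11×10⁻³¹ × 9×10¹⁶
= 1.640×10⁻¹³ J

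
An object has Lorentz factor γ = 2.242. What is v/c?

From γ = 1/√(1 - v²/c²):
1/γ² = 1/2.242² = 0.1989
v²/c² = 1 - 0.1989 = 0.8011
v/c = √(0.8011) = 0.8950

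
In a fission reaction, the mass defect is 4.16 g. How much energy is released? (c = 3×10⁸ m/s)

Convert mass defect: Δm = 4.16 g = 0.00416 kg
E = Δm·c² = 0.00416 × (3×10⁸)²
= 0.00416 × 9×10¹⁶ = 3.744×10¹⁴ J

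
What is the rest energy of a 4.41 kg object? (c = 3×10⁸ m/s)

c² = (3×10⁸)² = 9.000×10¹⁶ m²/s²
E₀ = mc² = 4.41 × 9.000×10¹⁶ = 3.969×10¹⁷ J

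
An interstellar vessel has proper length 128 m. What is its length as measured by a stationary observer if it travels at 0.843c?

Proper length L₀ = 128 m
γ = 1/√(1 - 0.843²) = 1.859
L = L₀/γ = 128/1.859 = 68.85 m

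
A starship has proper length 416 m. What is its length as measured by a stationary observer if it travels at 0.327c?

Proper length L₀ = 416 m
γ = 1/√(1 - 0.327²) = 1.0582
L = L₀/γ = 416/1.0582 = 393.1 m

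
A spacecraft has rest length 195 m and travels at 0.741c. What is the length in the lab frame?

Proper length L₀ = 195 m
γ = 1/√(1 - 0.741²) = 1.4892
L = L₀/γ = 195/1.4892 = 130.9 m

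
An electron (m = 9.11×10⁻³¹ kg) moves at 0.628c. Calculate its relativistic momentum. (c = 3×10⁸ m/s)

γ = 1/√(1 - 0.628²) = 1.285
v = 0.628 × 3×10⁸ = 1.884×10⁸ m/s
p = γmv = 1.285 × 9.11×10⁻³¹ × 1.884×10⁸ = 2.205×10⁻²² kg·m/s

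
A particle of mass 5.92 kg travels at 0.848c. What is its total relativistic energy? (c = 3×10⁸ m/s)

γ = 1/√(1 - 0.848²) = 1.887
mc² = 5.92 × (3×10⁸)² = 5.328×10¹⁷ J
E = γmc² = 1.887 × 5.328×10¹⁷ = 1.005×10¹⁸ J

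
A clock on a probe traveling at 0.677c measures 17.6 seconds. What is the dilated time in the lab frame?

Proper time Δt₀ = 17.6 seconds
γ = 1/√(1 - 0.677²) = 1.3587
Δt = γΔt₀ = 1.3587 × 17.6 = 23.91 seconds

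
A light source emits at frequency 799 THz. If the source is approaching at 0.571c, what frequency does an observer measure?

β = v/c = 0.571
(1+β)/(1-β) = 1.571/0.429 = 3.662
Doppler factor = √(3.662) = 1.914
f_obs = 799 × 1.914 = 1529 THz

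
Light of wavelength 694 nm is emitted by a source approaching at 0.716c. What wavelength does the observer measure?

β = 0.716
Wavelength Doppler factor = √(0.284/1.716) = √(0.1655) = 0.4068
λ_obs = 694 × 0.4068 = 282.3 nm (blueshift)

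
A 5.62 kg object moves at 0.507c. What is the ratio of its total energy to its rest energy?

E = γmc², E₀ = mc²
E/E₀ = γ = 1/√(1 - 0.507²) = 1.160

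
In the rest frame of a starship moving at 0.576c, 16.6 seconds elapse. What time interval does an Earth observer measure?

Proper time Δt₀ = 16.6 seconds
γ = 1/√(1 - 0.576²) = 1.2233
Δt = γΔt₀ = 1.2233 × 16.6 = 20.31 seconds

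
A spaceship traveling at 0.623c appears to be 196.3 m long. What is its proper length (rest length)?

Contracted length L = 196.3 m
γ = 1/√(1 - 0.623²) = 1.27841
L₀ = γL = 1.27841 × 196.3 = 251.0 m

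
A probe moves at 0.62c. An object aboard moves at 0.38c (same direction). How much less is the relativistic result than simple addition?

Classical: u' + v = 0.38 + 0.62 = 1c
Relativistic: u = (0.38 + 0.62)/(1 + 0.2356) = 1/1.2356 = 0.8093c
Difference: 1 - 0.8093 = 0.1907c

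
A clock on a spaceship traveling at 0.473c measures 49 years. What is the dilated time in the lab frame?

Proper time Δt₀ = 49 years
γ = 1/√(1 - 0.473²) = 1.13499
Δt = γΔt₀ = 1.13499 × 49 = 55.61 years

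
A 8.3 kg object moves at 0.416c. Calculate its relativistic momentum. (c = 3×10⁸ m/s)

γ = 1/√(1 - 0.416²) = 1.100
v = 0.416 × 3×10⁸ = 1.248×10⁸ m/s
p = γmv = 1.100 × 8.3 × 1.248×10⁸ = 1.139×10⁹ kg·m/s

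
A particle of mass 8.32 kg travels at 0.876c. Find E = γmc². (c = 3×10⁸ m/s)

γ = 1/√(1 - 0.876²) = 2.0734
mc² = 8.32 × (3×10⁸)² = 7.488×10¹⁷ J
E = γmc² = 2.0734 × 7.488×10¹⁷ = 1.553×10¹⁸ J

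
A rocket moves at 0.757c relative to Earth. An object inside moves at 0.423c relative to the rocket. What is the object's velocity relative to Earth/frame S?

u = (u' + v)/(1 + u'v/c²)
Numerator: 0.423 + 0.757 = 1.18
Denominator: 1 + 0.320211 = 1.320211
u = 1.18/1.320211 = 0.8938c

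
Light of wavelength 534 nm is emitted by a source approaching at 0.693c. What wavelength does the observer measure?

β = 0.693
Wavelength Doppler factor = √(0.307/1.693) = √(0.1813) = 0.4258
λ_obs = 534 × 0.4258 = 227.4 nm (blueshift)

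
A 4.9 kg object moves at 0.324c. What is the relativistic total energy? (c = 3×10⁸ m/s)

γ = 1/√(1 - 0.324²) = 1.057
mc² = 4.9 × (3×10⁸)² = 4.410×10¹⁷ J
E = γmc² = 1.057 × 4.410×10¹⁷ = 4.661×10¹⁷ J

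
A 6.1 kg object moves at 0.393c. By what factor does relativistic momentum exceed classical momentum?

p_rel = γmv, p_class = mv
Ratio = γ = 1/√(1 - 0.393²) = 1.088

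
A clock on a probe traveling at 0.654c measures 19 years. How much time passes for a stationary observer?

Proper time Δt₀ = 19 years
γ = 1/√(1 - 0.654²) = 1.322
Δt = γΔt₀ = 1.322 × 19 = 25.12 years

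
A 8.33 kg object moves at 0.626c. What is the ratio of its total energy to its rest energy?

E = γmc², E₀ = mc²
E/E₀ = γ = 1/√(1 - 0.626²) = 1.282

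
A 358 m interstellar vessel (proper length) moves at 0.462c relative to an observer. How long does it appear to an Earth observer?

Proper length L₀ = 358 m
γ = 1/√(1 - 0.462²) = 1.1275
L = L₀/γ = 358/1.1275 = 317.5 m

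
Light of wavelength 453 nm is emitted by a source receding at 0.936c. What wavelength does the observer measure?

β = 0.936
Wavelength Doppler factor = √(1.936/0.064) = √(30.25) = 5.500
λ_obs = 453 × 5.500 = 2492 nm (redshift)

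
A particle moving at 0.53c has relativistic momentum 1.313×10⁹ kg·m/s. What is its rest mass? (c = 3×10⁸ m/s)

γ = 1/√(1 - 0.53²) = 1.1792
v = 0.53 × 3×10⁸ = 1.590×10⁸ m/s
m = p/(γv) = 1.313×10⁹/(1.1792 × 1.590×10⁸) = 7.003 kg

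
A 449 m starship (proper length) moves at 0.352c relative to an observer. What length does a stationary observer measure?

Proper length L₀ = 449 m
γ = 1/√(1 - 0.352²) = 1.0684
L = L₀/γ = 449/1.0684 = 420.3 m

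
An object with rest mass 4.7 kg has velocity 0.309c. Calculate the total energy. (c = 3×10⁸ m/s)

γ = 1/√(1 - 0.309²) = 1.0515
mc² = 4.7 × (3×10⁸)² = 4.230×10¹⁷ J
E = γmc² = 1.0515 × 4.230×10¹⁷ = 4.448×10¹⁷ J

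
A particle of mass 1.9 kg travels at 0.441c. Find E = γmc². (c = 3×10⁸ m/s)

γ = 1/√(1 - 0.441²) = 1.114
mc² = 1.9 × (3×10⁸)² = 1.710×10¹⁷ J
E = γmc² = 1.114 × 1.710×10¹⁷ = 1.905×10¹⁷ J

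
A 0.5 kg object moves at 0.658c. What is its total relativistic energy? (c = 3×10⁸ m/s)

γ = 1/√(1 - 0.658²) = 1.328
mc² = 0.5 × (3×10⁸)² = 4.500×10¹⁶ J
E = γmc² = 1.328 × 4.500×10¹⁶ = 5.976×10¹⁶ J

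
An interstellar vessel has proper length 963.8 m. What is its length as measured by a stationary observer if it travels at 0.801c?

Proper length L₀ = 963.8 m
γ = 1/√(1 - 0.801²) = 1.6704
L = L₀/γ = 963.8/1.6704 = 577.0 m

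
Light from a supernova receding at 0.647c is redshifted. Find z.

β = 0.647
(1+β)/(1-β) = 1.647/0.353 = 4.666
√(4.666) = 2.160
z = 2.160 - 1 = 1.160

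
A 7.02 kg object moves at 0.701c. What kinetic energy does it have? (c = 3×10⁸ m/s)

γ = 1/√(1 - 0.701²) = 1.4022
γ - 1 = 0.4022
KE = (γ-1)mc² = 0.4022 × 7.02 × (3×10⁸)² = 2.541×10¹⁷ J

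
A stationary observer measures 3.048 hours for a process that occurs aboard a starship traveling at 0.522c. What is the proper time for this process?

Dilated time Δt = 3.048 hours
γ = 1/√(1 - 0.522²) = 1.1724
Δt₀ = Δt/γ = 3.048/1.1724 = 2.600 hours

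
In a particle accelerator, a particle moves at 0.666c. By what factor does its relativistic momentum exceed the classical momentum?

p_rel = γmv, p_class = mv
Ratio = γ = 1/√(1 - 0.666²)
= 1/√(0.556444) = 1.341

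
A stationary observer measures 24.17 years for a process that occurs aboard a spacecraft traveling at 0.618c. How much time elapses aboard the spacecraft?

Dilated time Δt = 24.17 years
γ = 1/√(1 - 0.618²) = 1.272
Δt₀ = Δt/γ = 24.17/1.272 = 19.00 years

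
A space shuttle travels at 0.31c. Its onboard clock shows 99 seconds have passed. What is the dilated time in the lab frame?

Proper time Δt₀ = 99 seconds
γ = 1/√(1 - 0.31²) = 1.052
Δt = γΔt₀ = 1.052 × 99 = 104.1 seconds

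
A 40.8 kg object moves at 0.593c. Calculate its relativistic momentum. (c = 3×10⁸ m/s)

γ = 1/√(1 - 0.593²) = 1.2419
v = 0.593 × 3×10⁸ = 1.779×10⁸ m/s
p = γmv = 1.2419 × 40.8 × 1.779×10⁸ = 9.014×10⁹ kg·m/s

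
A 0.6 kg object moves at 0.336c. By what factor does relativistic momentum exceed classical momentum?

p_rel = γmv, p_class = mv
Ratio = γ = 1/√(1 - 0.336²) = 1.062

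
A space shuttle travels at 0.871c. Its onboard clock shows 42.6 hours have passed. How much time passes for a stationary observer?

Proper time Δt₀ = 42.6 hours
γ = 1/√(1 - 0.871²) = 2.0355
Δt = γΔt₀ = 2.0355 × 42.6 = 86.71 hours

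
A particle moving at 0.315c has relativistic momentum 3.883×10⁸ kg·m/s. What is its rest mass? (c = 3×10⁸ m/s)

γ = 1/√(1 - 0.315²) = 1.0536
v = 0.315 × 3×10⁸ = 9.450×10⁷ m/s
m = p/(γv) = 3.883×10⁸/(1.0536 × 9.450×10⁷) = 3.900 kg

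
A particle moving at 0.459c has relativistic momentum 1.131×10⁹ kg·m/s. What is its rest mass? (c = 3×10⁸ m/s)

γ = 1/√(1 - 0.459²) = 1.1256
v = 0.459 × 3×10⁸ = 1.377×10⁸ m/s
m = p/(γv) = 1.131×10⁹/(1.1256 × 1.377×10⁸) = 7.297 kg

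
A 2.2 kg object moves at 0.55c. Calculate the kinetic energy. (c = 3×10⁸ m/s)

γ = 1/√(1 - 0.55²) = 1.19737
γ - 1 = 0.19737
KE = (γ-1)mc² = 0.19737 × 2.2 × (3×10⁸)² = 3.908×10¹⁶ J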